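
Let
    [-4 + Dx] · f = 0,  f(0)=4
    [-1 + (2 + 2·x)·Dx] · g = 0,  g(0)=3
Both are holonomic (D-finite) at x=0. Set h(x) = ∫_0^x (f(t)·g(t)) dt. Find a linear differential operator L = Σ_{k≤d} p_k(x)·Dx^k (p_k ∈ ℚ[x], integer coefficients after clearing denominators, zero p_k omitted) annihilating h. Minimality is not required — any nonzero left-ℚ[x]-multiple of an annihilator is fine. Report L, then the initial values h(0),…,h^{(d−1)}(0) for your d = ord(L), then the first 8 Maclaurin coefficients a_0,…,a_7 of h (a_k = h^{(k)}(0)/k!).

L = (-9 - 8·x)·Dx + (2 + 2·x)·Dx^2  (order 2).
h: a_k = 0, 12, 27, 79/2, 683/16, 5841/160, 49553/1920, 417727/26880, …
ICs: h(0) = 0, h′(0) = 12.

f: a_k = 4, 16, 32, 128/3, 128/3, 512/15, 1024/45, 4096/315, …
g: a_k = 3, 3/2, -3/8, 3/16, -15/128, 21/256, -63/1024, 99/2048, …
Product ⇒ symmetric product L₀, ord ≤ 1.
h=∫h₀ ⇒ L = L₀·Dx.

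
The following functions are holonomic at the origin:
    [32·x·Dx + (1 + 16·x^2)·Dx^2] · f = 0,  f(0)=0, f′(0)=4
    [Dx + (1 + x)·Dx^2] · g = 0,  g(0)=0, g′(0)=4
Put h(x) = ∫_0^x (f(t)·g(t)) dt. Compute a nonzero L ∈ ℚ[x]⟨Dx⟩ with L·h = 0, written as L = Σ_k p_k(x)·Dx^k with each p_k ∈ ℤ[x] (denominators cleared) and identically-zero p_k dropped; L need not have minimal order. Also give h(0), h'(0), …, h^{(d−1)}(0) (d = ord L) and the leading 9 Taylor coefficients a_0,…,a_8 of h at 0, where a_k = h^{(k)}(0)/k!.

f: a_k = 0, 4, 0, -64/3, 0, 1024/5, 0, -16384/7, 0, …
g: a_k = 0, 4, -2, 4/3, -1, 4/5, -2/3, 4/7, -1/2, …
L₀ := L_f ⊗_s L_g (sym. prod.), ord ≤ 4.
h=∫₀ˣh₀: take L = L₀·Dx.
L = (4224 + 8384·x + 204800·x^2 + 531456·x^3 + 491520·x^4 + 212992·x^5 + 262144·x^7)·Dx^2 + (4098 + 28864·x + 258368·x^2 + 1045504·x^3 + 1798144·x^4 + 1523712·x^5 + 573440·x^6 + 786432·x^7 + 917504·x^8)·Dx^3 + (132 + 8644·x + 37632·x^2 + 196032·x^3 + 614400·x^4 + 955392·x^5 + 786432·x^6 + 540672·x^7 + 786432·x^8 + 524288·x^9)·Dx^4 + (65 + 258·x + 2497·x^2 + 8576·x^3 + 30336·x^4 + 76800·x^5 + 118272·x^6 + 98304·x^7 + 98304·x^8 + 131072·x^9 + 65536·x^10)·Dx^5  (order 5).
h: a_k = 0, 0, 0, 16/3, -2, -16, 58/9, 5104/45, -733/15, …
ICs: h(0) = 0, h′(0) = 0, h′′(0) = 0, h′′′(0) = 32, h′′′′(0) = -48.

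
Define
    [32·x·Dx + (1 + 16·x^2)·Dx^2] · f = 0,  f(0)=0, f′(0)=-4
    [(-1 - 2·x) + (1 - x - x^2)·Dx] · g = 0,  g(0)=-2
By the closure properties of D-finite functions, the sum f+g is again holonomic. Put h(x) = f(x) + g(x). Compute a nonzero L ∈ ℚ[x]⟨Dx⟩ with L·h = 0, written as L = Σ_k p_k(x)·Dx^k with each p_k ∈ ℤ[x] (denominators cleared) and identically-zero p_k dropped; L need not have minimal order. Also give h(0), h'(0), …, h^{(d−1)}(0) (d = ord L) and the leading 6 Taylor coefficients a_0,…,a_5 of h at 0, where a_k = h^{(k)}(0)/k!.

L = (64 - 256·x - 3904·x^2 - 6912·x^3 - 9696·x^4 - 1536·x^6)·Dx + (-25 - 24·x + 542·x^2 - 780·x^3 - 6800·x^4 - 6560·x^5 - 768·x^6 - 1536·x^7)·Dx^2 + (2 + 17·x + 62·x^2 + 202·x^3 + 445·x^4 - 1136·x^5 - 576·x^6 - 256·x^7 - 256·x^8)·Dx^3  (order 3).
h: a_k = -2, -6, -4, 46/3, -10, -1104/5, …
ICs: h(0) = -2, h′(0) = -6, h′′(0) = -8.

f: a_k = 0, -4, 0, 64/3, 0, -1024/5, …
g: a_k = -2, -2, -4, -6, -10, -16, …
Sum ⇒ L₀ = lclm(L_f,L_g) in ℚ(x)⟨Dx⟩.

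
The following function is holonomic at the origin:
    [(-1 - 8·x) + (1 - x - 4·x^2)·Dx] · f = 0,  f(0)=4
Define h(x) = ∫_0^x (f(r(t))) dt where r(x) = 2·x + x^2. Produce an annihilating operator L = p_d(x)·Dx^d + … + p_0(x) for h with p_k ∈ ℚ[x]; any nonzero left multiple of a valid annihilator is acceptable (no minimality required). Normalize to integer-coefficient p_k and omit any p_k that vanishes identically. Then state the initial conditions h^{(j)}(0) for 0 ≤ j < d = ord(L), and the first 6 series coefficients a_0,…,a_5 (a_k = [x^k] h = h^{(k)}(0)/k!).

L = (2 + 34·x + 48·x^2 + 16·x^3)·Dx + (-1 + 2·x + 17·x^2 + 16·x^3 + 4·x^4)·Dx^2  (order 2).
h: a_k = 0, 4, 4, 28, 92, 2308/5, …
ICs: h(0) = 0, h′(0) = 4.

f: a_k = 4, 4, 20, 36, 116, 260, …
Substitute x→r, Dx→(1/r')Dx; clear ⇒ L₀.
h=∫₀ˣh₀: take L = L₀·Dx.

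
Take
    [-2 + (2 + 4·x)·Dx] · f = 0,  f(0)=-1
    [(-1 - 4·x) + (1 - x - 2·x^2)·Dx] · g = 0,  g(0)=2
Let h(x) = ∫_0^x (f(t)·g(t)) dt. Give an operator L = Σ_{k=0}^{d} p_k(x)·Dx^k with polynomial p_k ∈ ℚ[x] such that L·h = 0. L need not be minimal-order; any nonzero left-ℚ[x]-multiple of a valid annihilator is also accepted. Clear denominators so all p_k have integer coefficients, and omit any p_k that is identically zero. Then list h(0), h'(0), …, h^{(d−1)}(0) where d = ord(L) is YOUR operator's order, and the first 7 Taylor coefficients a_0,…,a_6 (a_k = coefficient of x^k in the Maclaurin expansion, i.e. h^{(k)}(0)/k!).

f: a_k = -1, -1, 1/2, -1/2, 5/8, -7/8, 21/16, …
g: a_k = 2, 2, 6, 10, 22, 42, 86, …
Product ⇒ symmetric product L₀, ord ≤ 1.
h=∫h₀ ⇒ L = L₀·Dx.
L = (2 + 5·x + 6·x^2)·Dx + (-1 - x + 4·x^2 + 4·x^3)·Dx^2  (order 2).
h: a_k = 0, -2, -2, -7/3, -4, -23/4, -125/12, …
ICs: h(0) = 0, h′(0) = -2.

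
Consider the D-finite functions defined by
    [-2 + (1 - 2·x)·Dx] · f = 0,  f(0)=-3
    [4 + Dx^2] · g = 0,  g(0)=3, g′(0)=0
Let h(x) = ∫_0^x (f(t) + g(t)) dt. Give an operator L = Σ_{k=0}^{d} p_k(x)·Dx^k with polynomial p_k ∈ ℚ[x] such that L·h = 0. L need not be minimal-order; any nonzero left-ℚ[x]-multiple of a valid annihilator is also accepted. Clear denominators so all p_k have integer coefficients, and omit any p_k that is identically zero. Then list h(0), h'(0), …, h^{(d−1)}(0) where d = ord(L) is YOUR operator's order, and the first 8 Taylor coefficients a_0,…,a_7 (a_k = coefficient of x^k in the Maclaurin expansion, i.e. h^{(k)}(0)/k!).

f: a_k = -3, -6, -12, -24, -48, -96, -192, -384, …
g: a_k = 3, 0, -6, 0, 2, 0, -4/15, 0, …
L₀ := lclm(L_f,L_g); ord L₀ ≤ 1+2.
h=∫h₀ ⇒ L = L₀·Dx.
L = (56 - 32·x + 32·x^2)·Dx + (-12 + 40·x - 48·x^2 + 32·x^3)·Dx^2 + (14 - 8·x + 8·x^2)·Dx^3 + (-3 + 10·x - 12·x^2 + 8·x^3)·Dx^4  (order 4).
h: a_k = 0, 0, -3, -6, -6, -46/5, -16, -412/15, …
ICs: h(0) = 0, h′(0) = 0, h′′(0) = -6, h′′′(0) = -36.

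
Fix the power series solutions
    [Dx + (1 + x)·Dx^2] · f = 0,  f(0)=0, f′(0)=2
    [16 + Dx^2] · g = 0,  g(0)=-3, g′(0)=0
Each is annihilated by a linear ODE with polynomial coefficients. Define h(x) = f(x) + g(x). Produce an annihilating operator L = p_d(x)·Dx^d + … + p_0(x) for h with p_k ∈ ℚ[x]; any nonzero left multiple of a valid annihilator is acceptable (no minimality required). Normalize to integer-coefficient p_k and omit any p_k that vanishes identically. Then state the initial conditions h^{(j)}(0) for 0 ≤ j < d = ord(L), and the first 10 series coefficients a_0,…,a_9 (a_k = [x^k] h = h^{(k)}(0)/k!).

L = (176 + 256·x + 128·x^2)·Dx + (144 + 400·x + 384·x^2 + 128·x^3)·Dx^2 + (11 + 16·x + 8·x^2)·Dx^3 + (9 + 25·x + 24·x^2 + 8·x^3)·Dx^4  (order 4).
h: a_k = -3, 2, 23, 2/3, -65/2, 2/5, 251/15, 2/7, -2153/420, 2/9, …
ICs: h(0) = -3, h′(0) = 2, h′′(0) = 46, h′′′(0) = 4.

f: a_k = 0, 2, -1, 2/3, -1/2, 2/5, -1/3, 2/7, -1/4, 2/9, …
g: a_k = -3, 0, 24, 0, -32, 0, 256/15, 0, -512/105, 0, …
Weyl lclm of L_f,L_g ⇒ L₀ (ord ≤ 4).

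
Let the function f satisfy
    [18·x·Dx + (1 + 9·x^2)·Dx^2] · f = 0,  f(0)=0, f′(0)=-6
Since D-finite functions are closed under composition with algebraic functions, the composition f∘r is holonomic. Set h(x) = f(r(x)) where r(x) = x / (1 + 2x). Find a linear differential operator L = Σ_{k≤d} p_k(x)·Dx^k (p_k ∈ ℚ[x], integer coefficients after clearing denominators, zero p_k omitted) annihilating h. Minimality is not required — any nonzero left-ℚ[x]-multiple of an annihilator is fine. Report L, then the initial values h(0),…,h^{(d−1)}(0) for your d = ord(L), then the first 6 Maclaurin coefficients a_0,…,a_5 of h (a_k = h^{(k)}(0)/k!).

L = (4 + 26·x)·Dx + (1 + 4·x + 13·x^2)·Dx^2  (order 2).
h: a_k = 0, -6, 12, -6, -60, 1194/5, …
ICs: h(0) = 0, h′(0) = -6.

f: a_k = 0, -6, 0, 18, 0, -486/5, …
Substitute x→r, Dx→(1/r')Dx; clear ⇒ L₀.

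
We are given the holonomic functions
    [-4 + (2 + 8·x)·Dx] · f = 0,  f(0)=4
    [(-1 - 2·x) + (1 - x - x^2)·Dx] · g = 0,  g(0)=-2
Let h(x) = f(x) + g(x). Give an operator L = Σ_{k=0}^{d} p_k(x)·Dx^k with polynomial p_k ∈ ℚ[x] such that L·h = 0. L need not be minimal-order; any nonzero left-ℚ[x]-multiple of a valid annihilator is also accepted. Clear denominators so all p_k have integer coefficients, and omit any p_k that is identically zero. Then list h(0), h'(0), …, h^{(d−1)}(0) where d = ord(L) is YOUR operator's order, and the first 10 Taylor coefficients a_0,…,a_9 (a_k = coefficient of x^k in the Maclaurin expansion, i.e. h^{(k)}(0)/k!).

f: a_k = 4, 8, -8, 16, -40, 112, -336, 1056, -3432, 11440, …
g: a_k = -2, -2, -4, -6, -10, -16, -26, -42, -68, -110, …
f+g: L₀ = lclm(L_f,L_g), ord ≤ 1+1.
L = (12 + 48·x + 48·x^2 + 40·x^3) + (-8 - 30·x - 114·x^2 - 152·x^3 - 100·x^4)·Dx + (-1 + 5·x + 39·x^2 - 6·x^3 - 82·x^4 - 40·x^5)·Dx^2  (order 2).
h: a_k = 2, 6, -12, 10, -50, 96, -362, 1014, -3500, 11330, …
ICs: h(0) = 2, h′(0) = 6.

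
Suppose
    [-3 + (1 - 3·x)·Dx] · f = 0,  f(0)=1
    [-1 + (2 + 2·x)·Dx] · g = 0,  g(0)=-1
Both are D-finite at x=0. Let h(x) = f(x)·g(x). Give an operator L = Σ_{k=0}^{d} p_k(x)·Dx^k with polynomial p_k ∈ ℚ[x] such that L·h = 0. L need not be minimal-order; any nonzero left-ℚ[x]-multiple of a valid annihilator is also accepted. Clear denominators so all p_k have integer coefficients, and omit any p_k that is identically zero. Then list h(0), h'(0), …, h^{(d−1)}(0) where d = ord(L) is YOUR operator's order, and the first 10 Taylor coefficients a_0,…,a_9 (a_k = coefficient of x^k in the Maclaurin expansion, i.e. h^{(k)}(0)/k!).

f: a_k = 1, 3, 9, 27, 81, 243, 729, 2187, 6561, 19683, …
g: a_k = -1, -1/2, 1/8, -1/16, 5/128, -7/256, 21/1024, -33/2048, 429/32768, -715/65536, …
Sym-product of L_f,L_g gives L₀ (≤ ord 1).
L = (7 + 3·x) + (-2 + 4·x + 6·x^2)·Dx  (order 1).
h: a_k = -1, -7/2, -83/8, -499/16, -11971/128, -71833/256, -861975/1024, -5171883/2048, -248249955/32768, -1489500445/65536, …
ICs: h(0) = -1.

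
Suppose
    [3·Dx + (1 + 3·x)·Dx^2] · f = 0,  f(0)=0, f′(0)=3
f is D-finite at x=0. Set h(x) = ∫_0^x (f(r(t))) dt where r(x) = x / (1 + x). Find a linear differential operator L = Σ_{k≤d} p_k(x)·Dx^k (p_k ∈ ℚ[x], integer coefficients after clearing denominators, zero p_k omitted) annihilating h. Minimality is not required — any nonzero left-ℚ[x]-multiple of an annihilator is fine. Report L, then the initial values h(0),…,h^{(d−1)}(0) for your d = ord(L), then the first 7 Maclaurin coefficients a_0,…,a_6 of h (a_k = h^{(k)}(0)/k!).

L = (5 + 8·x)·Dx^2 + (1 + 5·x + 4·x^2)·Dx^3  (order 3).
h: a_k = 0, 0, 3/2, -5/2, 21/4, -51/4, 341/10, …
ICs: h(0) = 0, h′(0) = 0, h′′(0) = 3.

f: a_k = 0, 3, -9/2, 9, -81/4, 243/5, -243/2, …
L₀ from L_f via x↦r, Dx↦r'^{-1}Dx.
h=∫h₀ ⇒ L = L₀·Dx.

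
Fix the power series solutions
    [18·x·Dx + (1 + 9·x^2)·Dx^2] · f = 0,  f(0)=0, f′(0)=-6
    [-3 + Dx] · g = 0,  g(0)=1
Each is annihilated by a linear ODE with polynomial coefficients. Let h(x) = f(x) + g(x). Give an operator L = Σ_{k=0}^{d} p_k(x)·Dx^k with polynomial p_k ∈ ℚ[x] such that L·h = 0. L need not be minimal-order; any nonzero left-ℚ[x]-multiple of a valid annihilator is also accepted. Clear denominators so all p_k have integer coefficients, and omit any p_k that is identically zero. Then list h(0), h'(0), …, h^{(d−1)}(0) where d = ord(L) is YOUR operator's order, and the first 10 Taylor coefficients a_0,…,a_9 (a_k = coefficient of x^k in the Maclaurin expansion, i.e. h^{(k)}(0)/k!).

f: a_k = 0, -6, 0, 18, 0, -486/5, 0, 4374/7, 0, -4374, …
g: a_k = 1, 3, 9/2, 9/2, 27/8, 81/40, 81/80, 243/560, 729/4480, 243/4480, …
Weyl lclm of L_f,L_g ⇒ L₀ (ord ≤ 3).
L = (18 - 108·x - 162·x^2)·Dx + (-9 + 27·x + 27·x^2 - 81·x^3)·Dx^2 + (1 + 3·x + 9·x^2 + 27·x^3)·Dx^3  (order 3).
h: a_k = 1, -3, 9/2, 45/2, 27/8, -3807/40, 81/80, 350163/560, 729/4480, -19595277/4480, …
ICs: h(0) = 1, h′(0) = -3, h′′(0) = 9.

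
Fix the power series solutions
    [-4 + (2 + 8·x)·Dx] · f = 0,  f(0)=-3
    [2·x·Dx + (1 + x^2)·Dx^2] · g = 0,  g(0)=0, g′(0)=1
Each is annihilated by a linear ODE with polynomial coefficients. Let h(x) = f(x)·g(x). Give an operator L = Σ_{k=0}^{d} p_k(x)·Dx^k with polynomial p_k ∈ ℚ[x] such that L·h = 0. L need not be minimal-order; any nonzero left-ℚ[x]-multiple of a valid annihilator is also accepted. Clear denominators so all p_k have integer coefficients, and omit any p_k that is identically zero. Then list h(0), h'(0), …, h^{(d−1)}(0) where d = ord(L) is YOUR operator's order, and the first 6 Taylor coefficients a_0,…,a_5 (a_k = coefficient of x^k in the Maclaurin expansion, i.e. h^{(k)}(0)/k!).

L = (12 - 4·x - 4·x^2) + (-4 - 14·x + 12·x^2 + 16·x^3)·Dx + (1 + 8·x + 17·x^2 + 8·x^3 + 16·x^4)·Dx^2  (order 2).
h: a_k = 0, -3, -6, 7, -10, 137/5, …
ICs: h(0) = 0, h′(0) = -3.

f: a_k = -3, -6, 6, -12, 30, -84, …
g: a_k = 0, 1, 0, -1/3, 0, 1/5, …
Sym-product of L_f,L_g gives L₀ (≤ ord 2).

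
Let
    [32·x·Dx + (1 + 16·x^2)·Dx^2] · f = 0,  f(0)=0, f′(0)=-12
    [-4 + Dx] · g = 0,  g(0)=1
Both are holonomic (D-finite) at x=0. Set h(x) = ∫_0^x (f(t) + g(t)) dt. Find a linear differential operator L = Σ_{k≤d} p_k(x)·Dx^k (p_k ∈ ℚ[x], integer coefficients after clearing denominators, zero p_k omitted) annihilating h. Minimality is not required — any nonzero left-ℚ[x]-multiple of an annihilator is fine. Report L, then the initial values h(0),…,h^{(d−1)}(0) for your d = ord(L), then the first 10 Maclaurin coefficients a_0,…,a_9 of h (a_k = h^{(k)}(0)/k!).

f: a_k = 0, -12, 0, 64, 0, -3072/5, 0, 49152/7, 0, -262144/3, …
g: a_k = 1, 4, 8, 32/3, 32/3, 128/15, 256/45, 1024/315, 512/315, 2048/2835, …
h₀=f+g: left-lcm gives L₀, ord ≤ 3.
h=∫₀ˣh₀: take L = L₀·Dx.
L = (32 - 256·x - 512·x^2)·Dx^2 + (-12 + 48·x + 64·x^2 - 256·x^3)·Dx^3 + (1 + 4·x + 16·x^2 + 64·x^3)·Dx^4  (order 4).
h: a_k = 0, 1, -4, 8/3, 56/3, 32/15, -4544/45, 256/315, 276608/315, 512/2835, …
ICs: h(0) = 0, h′(0) = 1, h′′(0) = -8, h′′′(0) = 16.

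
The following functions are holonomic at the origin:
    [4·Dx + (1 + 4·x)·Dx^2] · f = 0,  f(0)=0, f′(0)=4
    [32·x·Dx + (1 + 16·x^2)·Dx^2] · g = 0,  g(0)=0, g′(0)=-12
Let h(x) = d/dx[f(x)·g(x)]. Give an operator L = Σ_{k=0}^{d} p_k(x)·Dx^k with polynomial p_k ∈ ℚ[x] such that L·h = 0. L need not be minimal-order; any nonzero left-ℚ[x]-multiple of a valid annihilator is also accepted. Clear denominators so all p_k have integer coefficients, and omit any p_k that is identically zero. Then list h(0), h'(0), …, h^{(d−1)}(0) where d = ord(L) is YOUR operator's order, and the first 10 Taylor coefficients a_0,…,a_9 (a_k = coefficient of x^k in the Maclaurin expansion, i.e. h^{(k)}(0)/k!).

L = (1536 + 11264·x + 81920·x^2 + 638976·x^3 + 1966080·x^4 + 3407872·x^5 + 4194304·x^7) + (288 + 7936·x + 78848·x^2 + 495616·x^3 + 2228224·x^4 + 6094848·x^5 + 9175040·x^6 + 3145728·x^7 + 14680064·x^8)·Dx + (48 + 1024·x + 12288·x^2 + 79872·x^3 + 368640·x^4 + 1277952·x^5 + 3145728·x^6 + 4718592·x^7 + 3145728·x^8 + 8388608·x^9)·Dx^2 + (5 + 72·x + 592·x^2 + 3584·x^3 + 16896·x^4 + 61440·x^5 + 172032·x^6 + 393216·x^7 + 589824·x^8 + 524288·x^9 + 1048576·x^10)·Dx^3  (order 3).
h: a_k = 0, -96, 288, 0, 1280, -106496/5, 315392/5, 0, 11894784/35, -551550976/105, …
ICs: h(0) = 0, h′(0) = -96, h′′(0) = 576.

f: a_k = 0, 4, -8, 64/3, -64, 1024/5, -2048/3, 16384/7, -8192, 262144/9, …
g: a_k = 0, -12, 0, 64, 0, -3072/5, 0, 49152/7, 0, -262144/3, …
h₀=f·g: eliminate ⇒ L₀, order ≤ 2·2.
h=h₀': d/dx-closure on L₀ ⇒ L.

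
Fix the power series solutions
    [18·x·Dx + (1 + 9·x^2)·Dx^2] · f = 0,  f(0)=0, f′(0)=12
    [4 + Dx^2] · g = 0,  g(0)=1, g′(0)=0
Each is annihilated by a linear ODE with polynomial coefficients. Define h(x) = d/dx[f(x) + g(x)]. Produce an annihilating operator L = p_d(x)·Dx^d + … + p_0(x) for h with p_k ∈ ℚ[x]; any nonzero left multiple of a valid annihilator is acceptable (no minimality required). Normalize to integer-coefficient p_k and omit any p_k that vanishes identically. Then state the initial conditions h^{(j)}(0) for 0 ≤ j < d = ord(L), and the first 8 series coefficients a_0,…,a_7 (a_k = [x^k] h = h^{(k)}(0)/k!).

f: a_k = 0, 12, 0, -36, 0, 972/5, 0, -8748/7, …
g: a_k = 1, 0, -2, 0, 2/3, 0, -4/45, 0, …
Weyl lclm of L_f,L_g ⇒ L₀ (ord ≤ 4).
h=h₀': d/dx-closure on L₀ ⇒ L.
L = (-3744·x + 37584·x^3 + 11664·x^5) + (-28 + 864·x^2 + 10692·x^4 + 5832·x^6)·Dx + (-936·x + 9396·x^3 + 2916·x^5)·Dx^2 + (-7 + 216·x^2 + 2673·x^4 + 1458·x^6)·Dx^3  (order 3).
h: a_k = 12, -4, -108, 8/3, 972, -8/15, -8748, 16/315, …
ICs: h(0) = 12, h′(0) = -4, h′′(0) = -216.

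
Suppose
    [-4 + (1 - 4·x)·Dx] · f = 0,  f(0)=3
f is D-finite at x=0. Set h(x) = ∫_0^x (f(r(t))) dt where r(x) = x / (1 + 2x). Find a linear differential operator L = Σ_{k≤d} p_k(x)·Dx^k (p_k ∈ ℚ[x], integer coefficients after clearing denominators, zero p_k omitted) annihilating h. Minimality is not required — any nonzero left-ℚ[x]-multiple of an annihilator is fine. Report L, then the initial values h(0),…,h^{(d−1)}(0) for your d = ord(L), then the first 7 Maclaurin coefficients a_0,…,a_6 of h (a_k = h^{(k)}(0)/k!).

L = 4·Dx + (-1 + 4·x^2)·Dx^2  (order 2).
h: a_k = 0, 3, 6, 8, 12, 96/5, 32, …
ICs: h(0) = 0, h′(0) = 3.

f: a_k = 3, 12, 48, 192, 768, 3072, 12288, …
h₀=f(r): pull back L_f along r ⇒ L₀.
h=∫₀ˣh₀: take L = L₀·Dx.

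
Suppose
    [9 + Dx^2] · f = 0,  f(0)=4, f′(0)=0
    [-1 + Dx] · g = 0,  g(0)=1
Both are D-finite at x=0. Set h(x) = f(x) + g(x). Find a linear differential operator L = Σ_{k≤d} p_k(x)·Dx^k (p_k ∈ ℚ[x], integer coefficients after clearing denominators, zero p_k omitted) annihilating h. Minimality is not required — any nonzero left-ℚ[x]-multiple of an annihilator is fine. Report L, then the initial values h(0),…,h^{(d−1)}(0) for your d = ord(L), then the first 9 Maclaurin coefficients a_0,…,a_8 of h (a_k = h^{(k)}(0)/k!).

L = -9 + 9·Dx - Dx^2 + Dx^3  (order 3).
h: a_k = 5, 1, -35/2, 1/6, 325/24, 1/120, -583/144, 1/5040, 5249/8064, …
ICs: h(0) = 5, h′(0) = 1, h′′(0) = -35.

f: a_k = 4, 0, -18, 0, 27/2, 0, -81/20, 0, 729/1120, …
g: a_k = 1, 1, 1/2, 1/6, 1/24, 1/120, 1/720, 1/5040, 1/40320, …
f+g: L₀ = lclm(L_f,L_g), ord ≤ 2+1.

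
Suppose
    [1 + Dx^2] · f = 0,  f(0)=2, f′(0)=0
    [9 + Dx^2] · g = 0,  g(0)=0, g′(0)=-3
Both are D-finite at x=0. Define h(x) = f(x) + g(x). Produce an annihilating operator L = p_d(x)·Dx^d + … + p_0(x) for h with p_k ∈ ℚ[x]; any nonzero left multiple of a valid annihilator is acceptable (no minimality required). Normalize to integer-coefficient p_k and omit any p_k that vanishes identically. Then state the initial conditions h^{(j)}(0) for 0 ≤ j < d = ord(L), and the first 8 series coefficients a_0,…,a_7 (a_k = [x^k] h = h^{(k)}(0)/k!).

f: a_k = 2, 0, -1, 0, 1/12, 0, -1/360, 0, …
g: a_k = 0, -3, 0, 9/2, 0, -81/40, 0, 243/560, …
h₀=f+g: left-lcm gives L₀, ord ≤ 4.
L = 9 + 10·Dx^2 + Dx^4  (order 4).
h: a_k = 2, -3, -1, 9/2, 1/12, -81/40, -1/360, 243/560, …
ICs: h(0) = 2, h′(0) = -3, h′′(0) = -2, h′′′(0) = 27.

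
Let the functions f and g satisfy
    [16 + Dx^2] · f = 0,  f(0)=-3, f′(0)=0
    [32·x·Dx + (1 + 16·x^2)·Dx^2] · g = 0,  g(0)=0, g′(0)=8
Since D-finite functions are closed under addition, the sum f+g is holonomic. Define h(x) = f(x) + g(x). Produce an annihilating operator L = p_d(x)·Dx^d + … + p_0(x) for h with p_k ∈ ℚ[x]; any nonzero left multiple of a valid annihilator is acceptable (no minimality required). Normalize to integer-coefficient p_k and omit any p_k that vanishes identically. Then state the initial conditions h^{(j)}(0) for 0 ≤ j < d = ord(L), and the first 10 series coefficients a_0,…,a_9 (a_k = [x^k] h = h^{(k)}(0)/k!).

f: a_k = -3, 0, 24, 0, -32, 0, 256/15, 0, -512/105, 0, …
g: a_k = 0, 8, 0, -128/3, 0, 2048/5, 0, -32768/7, 0, 524288/9, …
h₀=f+g: left-lcm gives L₀, ord ≤ 4.
L = (-5632·x + 114688·x^3 + 131072·x^5)·Dx + (-16 + 1792·x^2 + 36864·x^4 + 65536·x^6)·Dx^2 + (-352·x + 7168·x^3 + 8192·x^5)·Dx^3 + (-1 + 112·x^2 + 2304·x^4 + 4096·x^6)·Dx^4  (order 4).
h: a_k = -3, 8, 24, -128/3, -32, 2048/5, 256/15, -32768/7, -512/105, 524288/9, …
ICs: h(0) = -3, h′(0) = 8, h′′(0) = 48, h′′′(0) = -256.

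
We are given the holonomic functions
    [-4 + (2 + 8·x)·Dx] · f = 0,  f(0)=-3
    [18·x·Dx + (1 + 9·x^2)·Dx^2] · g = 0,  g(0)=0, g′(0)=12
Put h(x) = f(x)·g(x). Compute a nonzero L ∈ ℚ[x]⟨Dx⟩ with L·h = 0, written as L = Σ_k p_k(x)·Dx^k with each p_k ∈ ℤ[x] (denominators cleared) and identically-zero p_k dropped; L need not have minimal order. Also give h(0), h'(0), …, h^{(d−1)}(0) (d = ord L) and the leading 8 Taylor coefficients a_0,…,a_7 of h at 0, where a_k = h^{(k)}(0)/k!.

f: a_k = -3, -6, 6, -12, 30, -84, 252, -792, …
g: a_k = 0, 12, 0, -36, 0, 972/5, 0, -8748/7, …
L₀ := L_f ⊗_s L_g (sym. prod.), ord ≤ 2.
L = (12 - 36·x - 36·x^2) + (-4 + 2·x + 108·x^2 + 144·x^3)·Dx + (1 + 8·x + 25·x^2 + 72·x^3 + 144·x^4)·Dx^2  (order 2).
h: a_k = 0, -36, -72, 180, 72, -2196/5, -8712/5, 240084/35, …
ICs: h(0) = 0, h′(0) = -36.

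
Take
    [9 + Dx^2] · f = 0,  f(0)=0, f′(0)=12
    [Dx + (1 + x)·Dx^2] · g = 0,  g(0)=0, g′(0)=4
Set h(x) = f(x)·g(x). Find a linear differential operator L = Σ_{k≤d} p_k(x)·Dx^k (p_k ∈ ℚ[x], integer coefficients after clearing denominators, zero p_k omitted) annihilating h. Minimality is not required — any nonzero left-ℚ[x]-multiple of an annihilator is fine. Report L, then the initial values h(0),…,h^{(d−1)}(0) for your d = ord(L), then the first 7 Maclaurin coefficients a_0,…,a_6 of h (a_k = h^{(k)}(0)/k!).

f: a_k = 0, 12, 0, -18, 0, 81/10, 0, …
g: a_k = 0, 4, -2, 4/3, -1, 4/5, -2/3, …
Product ⇒ symmetric product L₀, ord ≤ 4.
L = (2493 + 10854·x + 17091·x^2 + 11664·x^3 + 2916·x^4) + (612 + 1908·x + 1944·x^2 + 648·x^3)·Dx + (592 + 2484·x + 3834·x^2 + 2592·x^3 + 648·x^4)·Dx^2 + (68 + 212·x + 216·x^2 + 72·x^3)·Dx^3 + (35 + 142·x + 215·x^2 + 144·x^3 + 36·x^4)·Dx^4  (order 4).
h: a_k = 0, 0, 48, -24, -56, 24, 18, …
ICs: h(0) = 0, h′(0) = 0, h′′(0) = 96, h′′′(0) = -144.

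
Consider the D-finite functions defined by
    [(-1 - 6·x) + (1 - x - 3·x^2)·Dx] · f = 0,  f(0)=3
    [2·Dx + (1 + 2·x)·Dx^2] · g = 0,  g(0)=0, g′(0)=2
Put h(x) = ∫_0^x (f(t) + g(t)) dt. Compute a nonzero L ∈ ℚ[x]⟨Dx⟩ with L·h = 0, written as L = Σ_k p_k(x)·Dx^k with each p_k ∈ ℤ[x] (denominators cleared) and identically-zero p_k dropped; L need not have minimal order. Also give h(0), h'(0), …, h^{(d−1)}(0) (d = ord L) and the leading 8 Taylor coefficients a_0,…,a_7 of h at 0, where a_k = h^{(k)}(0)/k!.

L = (74 + 412·x + 948·x^2 + 864·x^3 + 648·x^4)·Dx^2 + (17 + 212·x + 890·x^2 + 1644·x^3 + 1764·x^4 + 1080·x^5)·Dx^3 + (-5 - 27·x - 33·x^2 + 68·x^3 + 276·x^4 + 396·x^5 + 216·x^6)·Dx^4  (order 4).
h: a_k = 0, 3, 5/2, 10/3, 71/12, 53/5, 316/15, 841/21, …
ICs: h(0) = 0, h′(0) = 3, h′′(0) = 5, h′′′(0) = 20.

f: a_k = 3, 3, 12, 21, 57, 120, 291, 651, …
g: a_k = 0, 2, -2, 8/3, -4, 32/5, -32/3, 128/7, …
f+g: L₀ = lclm(L_f,L_g), ord ≤ 1+2.
h=∫h₀ ⇒ L = L₀·Dx.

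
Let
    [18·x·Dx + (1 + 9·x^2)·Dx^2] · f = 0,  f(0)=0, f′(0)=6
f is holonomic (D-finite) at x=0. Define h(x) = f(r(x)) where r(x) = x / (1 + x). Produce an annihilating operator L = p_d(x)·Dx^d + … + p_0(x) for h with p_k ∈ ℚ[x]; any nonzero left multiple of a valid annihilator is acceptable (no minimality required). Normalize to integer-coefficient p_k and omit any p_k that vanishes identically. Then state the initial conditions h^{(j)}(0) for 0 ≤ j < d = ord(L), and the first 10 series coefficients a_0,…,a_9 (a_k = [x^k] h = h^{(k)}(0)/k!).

f: a_k = 0, 6, 0, -18, 0, 486/5, 0, -4374/7, 0, 4374, …
h₀=f(r): pull back L_f along r ⇒ L₀.
L = (2 + 20·x)·Dx + (1 + 2·x + 10·x^2)·Dx^2  (order 2).
h: a_k = 0, 6, -6, -12, 48, -24/5, -312, 3984/7, 1344, -6816, …
ICs: h(0) = 0, h′(0) = 6.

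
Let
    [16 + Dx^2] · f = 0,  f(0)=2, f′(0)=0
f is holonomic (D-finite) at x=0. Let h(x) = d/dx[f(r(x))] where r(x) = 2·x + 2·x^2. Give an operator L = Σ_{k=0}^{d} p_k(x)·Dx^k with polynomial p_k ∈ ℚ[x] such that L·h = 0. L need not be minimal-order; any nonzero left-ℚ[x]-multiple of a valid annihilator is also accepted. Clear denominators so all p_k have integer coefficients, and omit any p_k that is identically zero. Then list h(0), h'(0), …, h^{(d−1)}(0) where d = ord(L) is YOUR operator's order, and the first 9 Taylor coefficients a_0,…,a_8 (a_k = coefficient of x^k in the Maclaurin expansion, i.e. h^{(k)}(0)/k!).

f: a_k = 2, 0, -16, 0, 64/3, 0, -512/45, 0, 1024/315, …
Change of var in L_f (x↦r) gives L₀.
Differentiate: ansatz ord ≤ ord L₀ ⇒ L.
L = (76 + 512·x + 1536·x^2 + 2048·x^3 + 1024·x^4) + (-6 - 12·x)·Dx + (1 + 4·x + 4·x^2)·Dx^2  (order 2).
h: a_k = 0, -128, -384, 3328/3, 20480/3, 118784/15, -315392/15, -24567808/315, -2490368/35, …
ICs: h(0) = 0, h′(0) = -128.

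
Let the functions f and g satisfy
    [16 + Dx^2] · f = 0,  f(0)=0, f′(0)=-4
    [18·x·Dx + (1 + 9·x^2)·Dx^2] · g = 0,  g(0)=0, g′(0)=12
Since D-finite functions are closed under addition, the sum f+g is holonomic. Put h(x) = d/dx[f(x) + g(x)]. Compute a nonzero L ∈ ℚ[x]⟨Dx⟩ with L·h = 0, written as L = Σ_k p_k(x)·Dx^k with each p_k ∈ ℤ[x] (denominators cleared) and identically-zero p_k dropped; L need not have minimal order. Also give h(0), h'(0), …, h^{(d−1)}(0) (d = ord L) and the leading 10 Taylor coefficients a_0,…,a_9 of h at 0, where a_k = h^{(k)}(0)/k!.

f: a_k = 0, -4, 0, 32/3, 0, -128/15, 0, 1024/315, 0, -2048/2835, …
g: a_k = 0, 12, 0, -36, 0, 972/5, 0, -8748/7, 0, 8748, …
Weyl lclm of L_f,L_g ⇒ L₀ (ord ≤ 4).
Derive L from L₀ (diff closure).
L = (-13248·x + 181440·x^3 + 186624·x^5) + (-16 + 6048·x^2 + 66096·x^4 + 93312·x^6)·Dx + (-828·x + 11340·x^3 + 11664·x^5)·Dx^2 + (-1 + 378·x^2 + 4131·x^4 + 5832·x^6)·Dx^3  (order 3).
h: a_k = 8, 0, -76, 0, 2788/3, 0, -392636/45, 0, 24798532/315, 0, …
ICs: h(0) = 8, h′(0) = 0, h′′(0) = -152.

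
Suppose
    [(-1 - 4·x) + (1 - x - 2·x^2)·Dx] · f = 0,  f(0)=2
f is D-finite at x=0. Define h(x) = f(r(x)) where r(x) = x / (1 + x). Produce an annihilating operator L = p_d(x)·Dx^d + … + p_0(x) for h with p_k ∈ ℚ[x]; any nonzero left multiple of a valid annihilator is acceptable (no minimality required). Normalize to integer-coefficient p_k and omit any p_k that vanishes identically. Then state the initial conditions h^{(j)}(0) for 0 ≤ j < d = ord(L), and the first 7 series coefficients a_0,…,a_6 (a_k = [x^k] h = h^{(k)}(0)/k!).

L = (1 + 5·x) + (-1 - 2·x + x^2 + 2·x^3)·Dx  (order 1).
h: a_k = 2, 2, 4, 0, 8, -8, 24, …
ICs: h(0) = 2.

f: a_k = 2, 2, 6, 10, 22, 42, 86, …
Substitute x→r, Dx→(1/r')Dx; clear ⇒ L₀.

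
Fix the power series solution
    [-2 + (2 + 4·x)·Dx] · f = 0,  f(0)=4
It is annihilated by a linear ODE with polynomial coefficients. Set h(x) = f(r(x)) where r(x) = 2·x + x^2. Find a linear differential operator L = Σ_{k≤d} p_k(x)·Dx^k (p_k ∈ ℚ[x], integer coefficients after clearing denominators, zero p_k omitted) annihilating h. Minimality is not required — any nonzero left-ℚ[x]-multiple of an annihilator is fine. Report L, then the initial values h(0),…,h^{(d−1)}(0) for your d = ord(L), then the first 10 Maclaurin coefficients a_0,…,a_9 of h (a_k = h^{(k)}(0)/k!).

f: a_k = 4, 4, -2, 2, -5/2, 7/2, -21/4, 33/4, -429/32, 715/32, …
Substitute x→r, Dx→(1/r')Dx; clear ⇒ L₀.
L = (-2 - 2·x) + (1 + 4·x + 2·x^2)·Dx  (order 1).
h: a_k = 4, 8, -4, 8, -18, 44, -114, 308, -1717/2, 2451, …
ICs: h(0) = 4.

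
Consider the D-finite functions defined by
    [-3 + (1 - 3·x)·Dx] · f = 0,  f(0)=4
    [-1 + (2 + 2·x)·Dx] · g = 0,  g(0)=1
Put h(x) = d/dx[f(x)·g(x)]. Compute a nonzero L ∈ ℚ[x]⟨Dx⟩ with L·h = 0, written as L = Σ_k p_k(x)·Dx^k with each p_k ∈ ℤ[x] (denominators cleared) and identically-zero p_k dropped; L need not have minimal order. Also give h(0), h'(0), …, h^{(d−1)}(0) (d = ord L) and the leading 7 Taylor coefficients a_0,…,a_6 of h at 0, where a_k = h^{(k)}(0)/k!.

f: a_k = 4, 12, 36, 108, 324, 972, 2916, …
g: a_k = 1, 1/2, -1/8, 1/16, -5/128, 7/256, -21/1024, …
f·g: L₀ = L_f ⊗_s L_g, ord ≤ 1·1.
Differentiate: ansatz ord ≤ ord L₀ ⇒ L.
L = (83 + 126·x + 27·x^2) + (-14 + 22·x + 54·x^2 + 18·x^3)·Dx  (order 1).
h: a_k = 14, 83, 1497/4, 11971/8, 359165/64, 2585925/128, 36203181/512, …
ICs: h(0) = 14.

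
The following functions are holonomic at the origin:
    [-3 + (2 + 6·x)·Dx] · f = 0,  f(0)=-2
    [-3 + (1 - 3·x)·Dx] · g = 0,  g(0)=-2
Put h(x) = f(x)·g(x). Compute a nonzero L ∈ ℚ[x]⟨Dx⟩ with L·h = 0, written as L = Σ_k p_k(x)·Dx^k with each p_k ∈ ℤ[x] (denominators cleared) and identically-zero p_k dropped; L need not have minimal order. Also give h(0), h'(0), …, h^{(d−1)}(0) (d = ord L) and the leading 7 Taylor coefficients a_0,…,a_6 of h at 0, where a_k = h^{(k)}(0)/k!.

L = (9 + 9·x) + (-2 + 18·x^2)·Dx  (order 1).
h: a_k = 4, 18, 99/2, 621/4, 14499/32, 88695/64, 1049031/256, …
ICs: h(0) = 4.

f: a_k = -2, -3, 9/4, -27/8, 405/64, -1701/128, 15309/512, …
g: a_k = -2, -6, -18, -54, -162, -486, -1458, …
f·g: L₀ = L_f ⊗_s L_g, ord ≤ 1·1.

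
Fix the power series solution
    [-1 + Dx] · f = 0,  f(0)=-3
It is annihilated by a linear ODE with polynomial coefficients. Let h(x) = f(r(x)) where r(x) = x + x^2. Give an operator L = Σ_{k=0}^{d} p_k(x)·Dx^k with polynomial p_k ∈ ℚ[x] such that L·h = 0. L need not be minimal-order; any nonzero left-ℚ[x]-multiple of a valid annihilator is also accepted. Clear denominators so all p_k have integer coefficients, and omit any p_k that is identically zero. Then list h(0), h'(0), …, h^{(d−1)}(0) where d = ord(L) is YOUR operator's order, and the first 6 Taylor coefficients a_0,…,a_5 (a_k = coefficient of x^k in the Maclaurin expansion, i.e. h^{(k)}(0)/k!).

L = (-1 - 2·x) + Dx  (order 1).
h: a_k = -3, -3, -9/2, -7/2, -25/8, -81/40, …
ICs: h(0) = -3.

f: a_k = -3, -3, -3/2, -1/2, -1/8, -1/40, …
f∘r: x↦r, Dx↦Dx/r' in L_f ⇒ L₀.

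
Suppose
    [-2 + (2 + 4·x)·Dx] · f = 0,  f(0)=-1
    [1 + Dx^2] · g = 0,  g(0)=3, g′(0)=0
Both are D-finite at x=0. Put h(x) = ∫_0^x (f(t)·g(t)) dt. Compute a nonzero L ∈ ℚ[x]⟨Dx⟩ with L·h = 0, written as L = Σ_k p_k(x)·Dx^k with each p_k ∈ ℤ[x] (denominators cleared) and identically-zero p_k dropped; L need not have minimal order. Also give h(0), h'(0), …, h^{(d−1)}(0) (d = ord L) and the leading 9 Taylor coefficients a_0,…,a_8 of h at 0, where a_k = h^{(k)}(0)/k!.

L = (4 + 4·x + 4·x^2)·Dx + (-2 - 4·x)·Dx^2 + (1 + 4·x + 4·x^2)·Dx^3  (order 3).
h: a_k = 0, -3, -3/2, 1, 0, 1/5, -1/3, 46/105, -37/60, …
ICs: h(0) = 0, h′(0) = -3, h′′(0) = -3.

f: a_k = -1, -1, 1/2, -1/2, 5/8, -7/8, 21/16, -33/16, 429/128, …
g: a_k = 3, 0, -3/2, 0, 1/8, 0, -1/240, 0, 1/13440, …
Sym-product of L_f,L_g gives L₀ (≤ ord 2).
∫: right-multiply L₀ by Dx.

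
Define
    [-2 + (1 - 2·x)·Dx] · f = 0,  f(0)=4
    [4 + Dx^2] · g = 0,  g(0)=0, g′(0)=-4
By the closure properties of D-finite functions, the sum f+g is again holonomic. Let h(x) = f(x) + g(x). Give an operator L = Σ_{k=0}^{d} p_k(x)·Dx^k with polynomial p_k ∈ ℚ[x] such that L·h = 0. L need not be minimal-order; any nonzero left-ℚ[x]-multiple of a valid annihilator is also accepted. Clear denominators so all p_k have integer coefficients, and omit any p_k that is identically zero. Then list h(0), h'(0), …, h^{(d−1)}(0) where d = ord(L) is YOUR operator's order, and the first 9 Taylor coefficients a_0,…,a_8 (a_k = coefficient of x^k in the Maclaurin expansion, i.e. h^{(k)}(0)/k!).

L = (56 - 32·x + 32·x^2) + (-12 + 40·x - 48·x^2 + 32·x^3)·Dx + (14 - 8·x + 8·x^2)·Dx^2 + (-3 + 10·x - 12·x^2 + 8·x^3)·Dx^3  (order 3).
h: a_k = 4, 4, 16, 104/3, 64, 1912/15, 256, 161296/315, 1024, …
ICs: h(0) = 4, h′(0) = 4, h′′(0) = 32.

f: a_k = 4, 8, 16, 32, 64, 128, 256, 512, 1024, …
g: a_k = 0, -4, 0, 8/3, 0, -8/15, 0, 16/315, 0, …
Sum ⇒ L₀ = lclm(L_f,L_g) in ℚ(x)⟨Dx⟩.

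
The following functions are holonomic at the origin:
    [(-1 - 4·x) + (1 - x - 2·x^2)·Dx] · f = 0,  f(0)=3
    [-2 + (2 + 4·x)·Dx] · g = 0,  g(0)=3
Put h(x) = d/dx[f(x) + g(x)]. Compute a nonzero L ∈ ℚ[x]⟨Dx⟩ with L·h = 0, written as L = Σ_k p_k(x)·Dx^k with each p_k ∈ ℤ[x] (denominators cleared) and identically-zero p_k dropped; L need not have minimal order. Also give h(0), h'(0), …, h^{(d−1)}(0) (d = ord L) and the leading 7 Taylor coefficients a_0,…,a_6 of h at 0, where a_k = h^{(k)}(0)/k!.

L = (-48 - 222·x - 432·x^2 - 336·x^3 - 240·x^4) + (-27 - 258·x - 873·x^2 - 1368·x^3 - 1284·x^4 - 720·x^5)·Dx + (7 + 34·x + 41·x^2 - 54·x^3 - 236·x^4 - 328·x^5 - 160·x^6)·Dx^2  (order 2).
h: a_k = 6, 15, 99/2, 249/2, 2625/8, 6003/8, 29253/16, …
ICs: h(0) = 6, h′(0) = 15.

f: a_k = 3, 3, 9, 15, 33, 63, 129, …
g: a_k = 3, 3, -3/2, 3/2, -15/8, 21/8, -63/16, …
f+g: L₀ = lclm(L_f,L_g), ord ≤ 1+1.
Derive L from L₀ (diff closure).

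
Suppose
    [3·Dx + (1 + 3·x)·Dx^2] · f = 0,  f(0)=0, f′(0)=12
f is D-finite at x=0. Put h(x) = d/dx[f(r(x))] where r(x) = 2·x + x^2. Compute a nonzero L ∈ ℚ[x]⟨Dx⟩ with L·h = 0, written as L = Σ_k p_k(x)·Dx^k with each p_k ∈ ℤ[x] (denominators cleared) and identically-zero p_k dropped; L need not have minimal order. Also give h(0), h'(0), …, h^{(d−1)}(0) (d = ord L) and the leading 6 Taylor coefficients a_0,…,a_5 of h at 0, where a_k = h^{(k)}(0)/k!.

f: a_k = 0, 12, -18, 36, -81, 972/5, …
Substitute x→r, Dx→(1/r')Dx; clear ⇒ L₀.
Differentiate: ansatz ord ≤ ord L₀ ⇒ L.
L = (5 + 6·x + 3·x^2) + (1 + 7·x + 9·x^2 + 3·x^3)·Dx  (order 1).
h: a_k = 24, -120, 648, -3528, 19224, -104760, …
ICs: h(0) = 24.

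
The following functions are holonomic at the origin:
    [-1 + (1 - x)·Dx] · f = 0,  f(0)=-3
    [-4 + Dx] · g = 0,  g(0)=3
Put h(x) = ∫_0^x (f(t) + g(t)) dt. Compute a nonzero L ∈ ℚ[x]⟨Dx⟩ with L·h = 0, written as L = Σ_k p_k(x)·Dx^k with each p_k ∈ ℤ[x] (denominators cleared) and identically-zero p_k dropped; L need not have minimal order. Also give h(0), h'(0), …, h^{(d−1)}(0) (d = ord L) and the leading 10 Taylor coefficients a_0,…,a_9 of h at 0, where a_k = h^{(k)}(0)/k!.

f: a_k = -3, -3, -3, -3, -3, -3, -3, -3, -3, -3, …
g: a_k = 3, 12, 24, 32, 32, 128/5, 256/15, 1024/105, 512/105, 2048/945, …
L₀ := lclm(L_f,L_g); ord L₀ ≤ 1+1.
h=∫h₀ ⇒ L = L₀·Dx.
L = (8 - 16·x)·Dx + (-14 + 32·x - 16·x^2)·Dx^2 + (3 - 7·x + 4·x^2)·Dx^3  (order 3).
h: a_k = 0, 0, 9/2, 7, 29/4, 29/5, 113/30, 211/105, 709/840, 197/945, …
ICs: h(0) = 0, h′(0) = 0, h′′(0) = 9.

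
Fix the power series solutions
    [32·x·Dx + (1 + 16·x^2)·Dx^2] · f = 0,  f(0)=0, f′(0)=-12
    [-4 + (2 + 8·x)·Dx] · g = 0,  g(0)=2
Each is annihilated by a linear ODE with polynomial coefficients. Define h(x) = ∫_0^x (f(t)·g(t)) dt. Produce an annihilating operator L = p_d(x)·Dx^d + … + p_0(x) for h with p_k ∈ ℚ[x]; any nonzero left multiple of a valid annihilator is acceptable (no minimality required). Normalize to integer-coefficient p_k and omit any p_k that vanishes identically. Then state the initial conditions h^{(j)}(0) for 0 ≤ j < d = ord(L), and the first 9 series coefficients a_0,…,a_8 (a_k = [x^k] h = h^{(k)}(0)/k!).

L = (12 - 64·x - 64·x^2)·Dx + (-4 + 16·x + 192·x^2 + 256·x^3)·Dx^2 + (1 + 8·x + 32·x^2 + 128·x^3 + 256·x^4)·Dx^3  (order 3).
h: a_k = 0, 0, -12, -16, 44, 32, -3112/15, -13088/35, 75412/35, …
ICs: h(0) = 0, h′(0) = 0, h′′(0) = -24.

f: a_k = 0, -12, 0, 64, 0, -3072/5, 0, 49152/7, 0, …
g: a_k = 2, 4, -4, 8, -20, 56, -168, 528, -1716, …
Sym-product of L_f,L_g gives L₀ (≤ ord 2).
Integrate: L := L₀·Dx.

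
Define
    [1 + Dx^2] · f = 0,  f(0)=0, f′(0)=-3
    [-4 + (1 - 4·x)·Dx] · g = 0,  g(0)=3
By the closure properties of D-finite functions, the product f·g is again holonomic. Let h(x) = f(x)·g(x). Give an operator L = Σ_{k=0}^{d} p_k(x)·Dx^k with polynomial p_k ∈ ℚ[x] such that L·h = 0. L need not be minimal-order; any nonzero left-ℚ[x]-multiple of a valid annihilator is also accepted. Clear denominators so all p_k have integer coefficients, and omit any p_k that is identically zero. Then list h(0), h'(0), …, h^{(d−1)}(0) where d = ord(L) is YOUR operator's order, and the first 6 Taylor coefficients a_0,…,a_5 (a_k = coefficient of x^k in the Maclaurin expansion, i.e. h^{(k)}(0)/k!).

L = (-1 + 4·x) + 8·Dx + (-1 + 4·x)·Dx^2  (order 2).
h: a_k = 0, -9, -36, -285/2, -570, -91203/40, …
ICs: h(0) = 0, h′(0) = -9.

f: a_k = 0, -3, 0, 1/2, 0, -1/40, …
g: a_k = 3, 12, 48, 192, 768, 3072, …
Sym-product of L_f,L_g gives L₀ (≤ ord 2).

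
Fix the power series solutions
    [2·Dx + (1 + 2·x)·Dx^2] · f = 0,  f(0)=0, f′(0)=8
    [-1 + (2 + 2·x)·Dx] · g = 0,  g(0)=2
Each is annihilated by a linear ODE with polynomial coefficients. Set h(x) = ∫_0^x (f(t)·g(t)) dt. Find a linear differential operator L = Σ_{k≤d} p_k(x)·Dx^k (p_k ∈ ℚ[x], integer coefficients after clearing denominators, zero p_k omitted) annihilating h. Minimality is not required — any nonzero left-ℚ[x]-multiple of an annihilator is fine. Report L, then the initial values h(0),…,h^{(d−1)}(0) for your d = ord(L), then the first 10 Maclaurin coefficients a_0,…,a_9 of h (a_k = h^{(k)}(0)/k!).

L = (-1 + 2·x)·Dx + (4 + 4·x)·Dx^2 + (4 + 16·x + 20·x^2 + 8·x^3)·Dx^3  (order 3).
h: a_k = 0, 0, 8, -8/3, 17/6, -11/3, 3709/720, -4267/560, 209709/17920, -746239/40320, …
ICs: h(0) = 0, h′(0) = 0, h′′(0) = 16.

f: a_k = 0, 8, -8, 32/3, -16, 128/5, -128/3, 512/7, -128, 2048/9, …
g: a_k = 2, 1, -1/4, 1/8, -5/64, 7/128, -21/512, 33/1024, -429/16384, 715/32768, …
f·g: L₀ = L_f ⊗_s L_g, ord ≤ 2·1.
h=∫₀ˣh₀: take L = L₀·Dx.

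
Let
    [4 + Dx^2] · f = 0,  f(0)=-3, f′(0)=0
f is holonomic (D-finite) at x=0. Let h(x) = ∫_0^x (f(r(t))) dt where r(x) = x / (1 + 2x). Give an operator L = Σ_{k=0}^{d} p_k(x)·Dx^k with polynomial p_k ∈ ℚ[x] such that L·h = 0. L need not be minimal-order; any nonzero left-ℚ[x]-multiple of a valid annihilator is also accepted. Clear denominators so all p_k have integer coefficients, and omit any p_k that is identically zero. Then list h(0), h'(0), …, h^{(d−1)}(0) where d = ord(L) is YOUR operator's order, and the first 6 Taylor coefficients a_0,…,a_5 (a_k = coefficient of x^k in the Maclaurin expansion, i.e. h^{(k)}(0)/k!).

f: a_k = -3, 0, 6, 0, -2, 0, …
h₀=f(r): pull back L_f along r ⇒ L₀.
∫: right-multiply L₀ by Dx.
L = 4·Dx + (4 + 24·x + 48·x^2 + 32·x^3)·Dx^2 + (1 + 8·x + 24·x^2 + 32·x^3 + 16·x^4)·Dx^3  (order 3).
h: a_k = 0, -3, 0, 2, -6, 14, …
ICs: h(0) = 0, h′(0) = -3, h′′(0) = 0.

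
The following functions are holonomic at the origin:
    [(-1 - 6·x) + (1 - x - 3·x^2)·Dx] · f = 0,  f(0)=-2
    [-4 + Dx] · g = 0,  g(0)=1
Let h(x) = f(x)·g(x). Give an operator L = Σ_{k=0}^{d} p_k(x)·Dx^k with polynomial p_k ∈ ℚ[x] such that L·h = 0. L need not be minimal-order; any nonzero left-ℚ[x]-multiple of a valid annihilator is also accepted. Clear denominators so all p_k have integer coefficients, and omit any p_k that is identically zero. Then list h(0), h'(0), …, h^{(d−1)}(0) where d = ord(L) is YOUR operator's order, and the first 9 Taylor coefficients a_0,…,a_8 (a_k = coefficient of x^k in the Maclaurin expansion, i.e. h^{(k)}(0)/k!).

L = (5 + 2·x - 12·x^2) + (-1 + x + 3·x^2)·Dx  (order 1).
h: a_k = -2, -10, -32, -250/3, -602/3, -7016/15, -9730/9, -784606/315, -361456/63, …
ICs: h(0) = -2.

f: a_k = -2, -2, -8, -14, -38, -80, -194, -434, -1016, …
g: a_k = 1, 4, 8, 32/3, 32/3, 128/15, 256/45, 1024/315, 512/315, …
f·g: L₀ = L_f ⊗_s L_g, ord ≤ 1·1.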